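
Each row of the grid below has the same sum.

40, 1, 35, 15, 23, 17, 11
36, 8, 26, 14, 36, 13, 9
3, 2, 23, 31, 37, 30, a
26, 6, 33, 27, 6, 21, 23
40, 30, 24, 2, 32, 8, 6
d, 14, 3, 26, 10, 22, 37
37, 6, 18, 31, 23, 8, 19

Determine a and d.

Rows 4 and 7 both add up to 142, so every row sums to 142.
Row 3: 3 + 2 + 23 + 31 + 37 + 30 = 126, so the missing entry is 142 − 126 = 16.
Row 6: 14 + 3 + 26 + 10 + 22 + 37 = 112, so the missing entry is 142 − 112 = 30.

a = 16, d = 30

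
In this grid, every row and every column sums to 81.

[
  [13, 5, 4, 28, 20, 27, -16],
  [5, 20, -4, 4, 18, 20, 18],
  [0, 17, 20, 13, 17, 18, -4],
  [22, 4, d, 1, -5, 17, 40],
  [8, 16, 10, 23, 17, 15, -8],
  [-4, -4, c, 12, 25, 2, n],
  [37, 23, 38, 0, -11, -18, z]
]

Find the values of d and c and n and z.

Row 7: 37 + 23 + 38 + 0 − 11 − 18 = 69, so its missing entry is 81 − 69 = 12.
Row 4: 22 + 4 + 1 − 5 + 17 + 40 = 79, so its missing entry is 81 − 79 = 2.
Column 7: -16 + 18 − 4 + 40 − 8 + 12 = 42, so its missing entry is 81 − 42 = 39.
Row 6: -4 − 4 + 12 + 25 + 2 + 39 = 70, so its missing entry is 81 − 70 = 11.

d = 2, c = 11, n = 39, z = 12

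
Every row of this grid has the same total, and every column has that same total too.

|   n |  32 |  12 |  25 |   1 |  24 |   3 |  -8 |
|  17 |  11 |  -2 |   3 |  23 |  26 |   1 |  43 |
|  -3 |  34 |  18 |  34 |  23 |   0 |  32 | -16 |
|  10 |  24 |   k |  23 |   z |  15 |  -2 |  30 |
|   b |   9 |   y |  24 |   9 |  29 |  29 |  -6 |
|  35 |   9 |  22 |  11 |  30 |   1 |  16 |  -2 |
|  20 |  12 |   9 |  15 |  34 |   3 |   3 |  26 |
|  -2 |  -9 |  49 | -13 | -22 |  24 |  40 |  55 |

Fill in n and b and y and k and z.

n = 33, b = 12, y = 16, k = -2, z = 24

Rows 2 and 3 both sum to 122, so that's the common total.
The known cells in column 5 total 98, leaving 122 − 98 = 24 for the blank.
The known cells in row 1 total 89, leaving 122 − 89 = 33 for the blank.
The known cells in column 1 total 110, leaving 122 − 110 = 12 for the blank.
The known cells in row 5 total 106, leaving 122 − 106 = 16 for the blank.
The known cells in row 4 total 124, leaving 122 − 124 = -2 for the blank.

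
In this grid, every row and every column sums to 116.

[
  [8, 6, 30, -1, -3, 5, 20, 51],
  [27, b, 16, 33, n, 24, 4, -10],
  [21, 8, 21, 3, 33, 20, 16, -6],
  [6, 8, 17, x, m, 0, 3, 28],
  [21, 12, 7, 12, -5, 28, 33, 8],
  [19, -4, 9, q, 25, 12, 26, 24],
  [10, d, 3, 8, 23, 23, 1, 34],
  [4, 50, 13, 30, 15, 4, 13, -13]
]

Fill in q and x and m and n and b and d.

q = 5, x = 26, m = 28, n = 0, b = 22, d = 14

The known cells in row 7 total 102, leaving 116 − 102 = 14 for the blank.
The known cells in column 2 total 94, leaving 116 − 94 = 22 for the blank.
The known cells in row 2 total 116, leaving 116 − 116 = 0 for the blank.
The known cells in column 5 total 88, leaving 116 − 88 = 28 for the blank.
The known cells in row 4 total 90, leaving 116 − 90 = 26 for the blank.
The known cells in row 6 total 111, leaving 116 − 111 = 5 for the blank.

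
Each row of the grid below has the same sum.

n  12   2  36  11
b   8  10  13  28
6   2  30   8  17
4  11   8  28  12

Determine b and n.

Rows 3 and 4 both add up to 63, so every row sums to 63.
Row 2: 8 + 10 + 13 + 28 = 59, so the missing entry is 63 − 59 = 4.
Row 1: 12 + 2 + 36 + 11 = 61, so the missing entry is 63 − 61 = 2.

b = 4, n = 2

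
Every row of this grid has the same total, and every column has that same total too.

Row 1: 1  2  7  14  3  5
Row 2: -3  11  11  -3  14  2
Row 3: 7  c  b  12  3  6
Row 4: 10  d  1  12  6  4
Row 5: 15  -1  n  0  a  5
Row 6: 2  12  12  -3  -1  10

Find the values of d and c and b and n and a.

Rows 1 and 2 both sum to 32, so that's the common total.
Column 5: 3 + 14 + 3 + 6 − 1 = 25, so its missing entry is 32 − 25 = 7.
Row 4: 10 + 1 + 12 + 6 + 4 = 33, so its missing entry is 32 − 33 = -1.
Column 2: 2 + 11 − 1 − 1 + 12 = 23, so its missing entry is 32 − 23 = 9.
Row 5: 15 − 1 + 0 + 7 + 5 = 26, so its missing entry is 32 − 26 = 6.
Row 3: 7 + 9 + 12 + 3 + 6 = 37, so its missing entry is 32 − 37 = -5.

d = -1, c = 9, b = -5, n = 6, a = 7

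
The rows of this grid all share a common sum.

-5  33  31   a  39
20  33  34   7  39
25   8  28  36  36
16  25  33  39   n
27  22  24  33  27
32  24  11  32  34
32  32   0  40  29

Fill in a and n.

a = 35, n = 20

The complete rows each total 133.
Row 1 is missing 133 − 98 = 35 (since -5 + 33 + 31 + 39 = 98).
Row 4 is missing 133 − 113 = 20 (since 16 + 25 + 33 + 39 = 113).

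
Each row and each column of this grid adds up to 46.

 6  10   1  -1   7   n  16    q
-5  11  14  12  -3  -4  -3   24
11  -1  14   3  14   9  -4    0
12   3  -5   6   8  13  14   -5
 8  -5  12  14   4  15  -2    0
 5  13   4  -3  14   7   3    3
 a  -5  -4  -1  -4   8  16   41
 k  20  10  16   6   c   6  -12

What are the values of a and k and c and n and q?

a = -5, k = 14, c = -14, n = 12, q = -5

Column 8: 24 + 0 − 5 + 0 + 3 + 41 − 12 = 51, so its missing entry is 46 − 51 = -5.
Row 1: 6 + 10 + 1 − 1 + 7 + 16 − 5 = 34, so its missing entry is 46 − 34 = 12.
Row 7: -5 − 4 − 1 − 4 + 8 + 16 + 41 = 51, so its missing entry is 46 − 51 = -5.
Column 1: 6 − 5 + 11 + 12 + 8 + 5 − 5 = 32, so its missing entry is 46 − 32 = 14.
Row 8: 14 + 20 + 10 + 16 + 6 + 6 − 12 = 60, so its missing entry is 46 − 60 = -14.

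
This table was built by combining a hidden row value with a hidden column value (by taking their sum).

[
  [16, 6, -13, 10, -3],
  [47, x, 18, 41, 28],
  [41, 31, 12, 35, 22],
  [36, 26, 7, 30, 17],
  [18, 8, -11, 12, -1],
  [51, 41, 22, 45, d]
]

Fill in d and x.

d = 32, x = 37

The difference between any two rows is the same in every column — this is an addition table with the headers hidden.
Row 6 minus row 1 is 45 − 10 = 35, so its entry in column 5 is -3 + 35 = 32.
Row 2 minus row 1 is 41 − 10 = 31, so its entry in column 2 is 6 + 31 = 37.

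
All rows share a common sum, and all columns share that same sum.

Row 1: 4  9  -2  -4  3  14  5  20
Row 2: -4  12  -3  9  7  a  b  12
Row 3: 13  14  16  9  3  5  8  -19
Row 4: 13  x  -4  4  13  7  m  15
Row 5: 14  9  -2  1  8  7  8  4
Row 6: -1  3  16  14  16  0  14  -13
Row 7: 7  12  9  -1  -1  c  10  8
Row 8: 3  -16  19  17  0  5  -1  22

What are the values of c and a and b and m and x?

c = 5, a = 6, b = 10, m = -5, x = 6

Rows 1 and 3 both sum to 49, so that's the common total.
Row 7 has 7 + 12 + 9 − 1 − 1 + 10 + 8 = 44; the blank must be 49 − 44 = 5.
Column 6 has 14 + 5 + 7 + 7 + 0 + 5 + 5 = 43; the blank must be 49 − 43 = 6.
Column 2 has 9 + 12 + 14 + 9 + 3 + 12 − 16 = 43; the blank must be 49 − 43 = 6.
Row 4 has 13 + 6 − 4 + 4 + 13 + 7 + 15 = 54; the blank must be 49 − 54 = -5.
Row 2 has -4 + 12 − 3 + 9 + 7 + 6 + 12 = 39; the blank must be 49 − 39 = 10.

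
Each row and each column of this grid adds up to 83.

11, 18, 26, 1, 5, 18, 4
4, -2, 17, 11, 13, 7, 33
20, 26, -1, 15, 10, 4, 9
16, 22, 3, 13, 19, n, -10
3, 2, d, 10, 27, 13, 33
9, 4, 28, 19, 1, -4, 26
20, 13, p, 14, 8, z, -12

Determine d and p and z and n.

d = -5, p = 15, z = 25, n = 20

Row 4: 16 + 22 + 3 + 13 + 19 − 10 = 63, so its missing entry is 83 − 63 = 20.
Column 6: 18 + 7 + 4 + 20 + 13 − 4 = 58, so its missing entry is 83 − 58 = 25.
Row 7: 20 + 13 + 14 + 8 + 25 − 12 = 68, so its missing entry is 83 − 68 = 15.
Row 5: 3 + 2 + 10 + 27 + 13 + 33 = 88, so its missing entry is 83 − 88 = -5.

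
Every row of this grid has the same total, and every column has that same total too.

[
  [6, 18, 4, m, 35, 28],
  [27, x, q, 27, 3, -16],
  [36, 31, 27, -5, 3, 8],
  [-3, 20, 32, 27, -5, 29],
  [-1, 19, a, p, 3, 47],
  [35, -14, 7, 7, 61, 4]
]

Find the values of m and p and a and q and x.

m = 9, p = 35, a = -3, q = 33, x = 26

Rows 3 and 4 both sum to 100, so that's the common total.
Column 2: 18 + 31 + 20 + 19 − 14 = 74, so its missing entry is 100 − 74 = 26.
Row 2: 27 + 26 + 27 + 3 − 16 = 67, so its missing entry is 100 − 67 = 33.
Row 1: 6 + 18 + 4 + 35 + 28 = 91, so its missing entry is 100 − 91 = 9.
Column 4: 9 + 27 − 5 + 27 + 7 = 65, so its missing entry is 100 − 65 = 35.
Row 5: -1 + 19 + 35 + 3 + 47 = 103, so its missing entry is 100 − 103 = -3.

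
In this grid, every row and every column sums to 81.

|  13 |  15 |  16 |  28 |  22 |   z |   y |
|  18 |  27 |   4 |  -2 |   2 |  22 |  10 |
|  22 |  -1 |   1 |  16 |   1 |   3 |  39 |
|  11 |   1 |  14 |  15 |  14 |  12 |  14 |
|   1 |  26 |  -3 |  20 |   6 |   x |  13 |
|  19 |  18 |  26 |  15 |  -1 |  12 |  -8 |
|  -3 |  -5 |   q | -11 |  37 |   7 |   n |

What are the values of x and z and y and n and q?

x = 18, z = 7, y = -20, n = 33, q = 23

Column 3: 16 + 4 + 1 + 14 − 3 + 26 = 58, so its missing entry is 81 − 58 = 23.
Row 5: 1 + 26 − 3 + 20 + 6 + 13 = 63, so its missing entry is 81 − 63 = 18.
Column 6: 22 + 3 + 12 + 18 + 12 + 7 = 74, so its missing entry is 81 − 74 = 7.
Row 1: 13 + 15 + 16 + 28 + 22 + 7 = 101, so its missing entry is 81 − 101 = -20.
Row 7: -3 − 5 + 23 − 11 + 37 + 7 = 48, so its missing entry is 81 − 48 = 33.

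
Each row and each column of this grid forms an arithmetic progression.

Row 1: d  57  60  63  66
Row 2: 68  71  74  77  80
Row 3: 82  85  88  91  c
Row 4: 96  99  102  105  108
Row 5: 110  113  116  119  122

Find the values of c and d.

Along each row the entries change by 3 per step; down each column they change by 14.
Row 3: from 82 at column 1, stepping by 3 to column 5 gives 94.
Row 1: from 57 at column 2, stepping by 3 to column 1 gives 54.

c = 94, d = 54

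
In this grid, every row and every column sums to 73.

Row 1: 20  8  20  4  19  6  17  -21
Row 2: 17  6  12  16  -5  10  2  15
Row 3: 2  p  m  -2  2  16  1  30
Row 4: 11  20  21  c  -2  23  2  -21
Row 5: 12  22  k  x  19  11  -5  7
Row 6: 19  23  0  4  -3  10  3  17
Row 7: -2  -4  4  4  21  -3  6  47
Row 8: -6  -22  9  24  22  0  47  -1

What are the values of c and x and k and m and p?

c = 19, x = 4, k = 3, m = 4, p = 20

The known cells in column 2 total 53, leaving 73 − 53 = 20 for the blank.
The known cells in row 4 total 54, leaving 73 − 54 = 19 for the blank.
The known cells in column 4 total 69, leaving 73 − 69 = 4 for the blank.
The known cells in row 5 total 70, leaving 73 − 70 = 3 for the blank.
The known cells in row 3 total 69, leaving 73 − 69 = 4 for the blank.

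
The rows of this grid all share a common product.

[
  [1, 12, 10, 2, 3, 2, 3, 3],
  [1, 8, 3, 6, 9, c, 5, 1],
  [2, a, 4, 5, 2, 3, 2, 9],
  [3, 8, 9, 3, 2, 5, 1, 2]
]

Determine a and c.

a = 3, c = 2

Rows 1 and 4 each multiply to 12960, so every row has product 12960.
Row 3: 2×4×5×2×3×2×9 = 4320, so the missing entry is 12960 ÷ 4320 = 3.
Row 2: 1×8×3×6×9×5×1 = 6480, so the missing entry is 12960 ÷ 6480 = 2.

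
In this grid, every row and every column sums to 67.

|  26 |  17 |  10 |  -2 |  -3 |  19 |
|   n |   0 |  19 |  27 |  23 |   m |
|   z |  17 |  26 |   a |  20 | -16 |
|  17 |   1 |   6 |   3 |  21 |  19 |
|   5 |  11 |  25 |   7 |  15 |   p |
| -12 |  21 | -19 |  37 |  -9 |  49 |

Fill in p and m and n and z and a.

p = 4, m = -8, n = 6, z = 25, a = -5

The known cells in column 4 total 72, leaving 67 − 72 = -5 for the blank.
The known cells in row 3 total 42, leaving 67 − 42 = 25 for the blank.
The known cells in row 5 total 63, leaving 67 − 63 = 4 for the blank.
The known cells in column 6 total 75, leaving 67 − 75 = -8 for the blank.
The known cells in row 2 total 61, leaving 67 − 61 = 6 for the blank.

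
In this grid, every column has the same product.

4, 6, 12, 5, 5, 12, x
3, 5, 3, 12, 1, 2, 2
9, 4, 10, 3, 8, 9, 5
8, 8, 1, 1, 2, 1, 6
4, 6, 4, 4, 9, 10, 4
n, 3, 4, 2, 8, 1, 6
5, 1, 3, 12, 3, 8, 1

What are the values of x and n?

Columns 2 and 3 each multiply to 17280, so every column has product 17280.
Column 7: 2×5×6×4×6×1 = 1440, so the missing entry is 17280 ÷ 1440 = 12.
Column 1: 4×3×9×8×4×5 = 17280, so the missing entry is 17280 ÷ 17280 = 1.

x = 12, n = 1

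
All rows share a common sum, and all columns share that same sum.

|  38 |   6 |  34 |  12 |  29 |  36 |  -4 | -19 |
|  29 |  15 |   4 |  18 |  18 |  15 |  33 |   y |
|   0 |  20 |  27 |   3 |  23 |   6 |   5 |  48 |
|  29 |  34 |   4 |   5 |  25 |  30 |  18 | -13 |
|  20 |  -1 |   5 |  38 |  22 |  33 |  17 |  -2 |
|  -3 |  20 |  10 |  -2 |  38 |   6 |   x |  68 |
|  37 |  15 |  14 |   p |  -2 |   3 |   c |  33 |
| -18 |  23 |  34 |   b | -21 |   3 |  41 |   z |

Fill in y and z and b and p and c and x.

Rows 1 and 3 both sum to 132, so that's the common total.
The known cells in row 2 total 132, leaving 132 − 132 = 0 for the blank.
The known cells in column 8 total 115, leaving 132 − 115 = 17 for the blank.
The known cells in row 8 total 79, leaving 132 − 79 = 53 for the blank.
The known cells in row 6 total 137, leaving 132 − 137 = -5 for the blank.
The known cells in column 7 total 105, leaving 132 − 105 = 27 for the blank.
The known cells in row 7 total 127, leaving 132 − 127 = 5 for the blank.

y = 0, z = 17, b = 53, p = 5, c = 27, x = -5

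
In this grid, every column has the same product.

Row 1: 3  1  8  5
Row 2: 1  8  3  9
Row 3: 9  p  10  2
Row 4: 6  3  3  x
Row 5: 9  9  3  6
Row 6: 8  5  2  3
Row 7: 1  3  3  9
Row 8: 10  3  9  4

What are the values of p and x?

p = 12, x = 2

Columns 1 and 3 each multiply to 116640, so every column has product 116640.
Column 2: 1×8×3×9×5×3×3 = 9720, so the missing entry is 116640 ÷ 9720 = 12.
Column 4: 5×9×2×6×3×9×4 = 58320, so the missing entry is 116640 ÷ 58320 = 2.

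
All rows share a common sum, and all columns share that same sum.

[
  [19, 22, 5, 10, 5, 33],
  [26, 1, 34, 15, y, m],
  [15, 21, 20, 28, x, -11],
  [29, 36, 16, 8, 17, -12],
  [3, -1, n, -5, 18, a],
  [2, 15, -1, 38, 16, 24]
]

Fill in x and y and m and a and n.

x = 21, y = 17, m = 1, a = 59, n = 20

Rows 1 and 4 both sum to 94, so that's the common total.
The known cells in row 3 total 73, leaving 94 − 73 = 21 for the blank.
The known cells in column 3 total 74, leaving 94 − 74 = 20 for the blank.
The known cells in column 5 total 77, leaving 94 − 77 = 17 for the blank.
The known cells in row 2 total 93, leaving 94 − 93 = 1 for the blank.
The known cells in row 5 total 35, leaving 94 − 35 = 59 for the blank.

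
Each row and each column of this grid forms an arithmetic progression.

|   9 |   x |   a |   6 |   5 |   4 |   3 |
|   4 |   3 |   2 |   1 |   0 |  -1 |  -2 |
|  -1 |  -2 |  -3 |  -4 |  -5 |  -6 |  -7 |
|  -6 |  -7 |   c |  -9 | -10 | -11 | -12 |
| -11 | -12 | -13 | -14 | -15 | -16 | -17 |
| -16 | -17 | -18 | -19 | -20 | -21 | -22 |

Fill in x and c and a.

Along each row the entries change by -1 per step; down each column they change by -5.
Row 1: from 9 at column 1, stepping by -1 to column 2 gives 8.
Row 4: from -6 at column 1, stepping by -1 to column 3 gives -8.
Row 1: from 9 at column 1, stepping by -1 to column 3 gives 7.

x = 8, c = -8, a = 7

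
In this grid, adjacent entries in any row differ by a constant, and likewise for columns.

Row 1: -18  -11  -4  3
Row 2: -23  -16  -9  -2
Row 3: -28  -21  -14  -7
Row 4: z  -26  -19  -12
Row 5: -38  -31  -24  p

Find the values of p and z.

Along each row the entries change by 7 per step; down each column they change by -5.
Row 5: from -38 at column 1, stepping by 7 to column 4 gives -17.
Row 4: from -26 at column 2, stepping by 7 to column 1 gives -33.

p = -17, z = -33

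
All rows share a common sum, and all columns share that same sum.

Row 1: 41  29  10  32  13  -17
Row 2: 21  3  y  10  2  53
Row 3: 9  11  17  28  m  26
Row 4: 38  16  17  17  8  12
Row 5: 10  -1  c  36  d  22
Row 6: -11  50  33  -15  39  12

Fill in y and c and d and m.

Rows 1 and 4 both sum to 108, so that's the common total.
The known cells in row 3 total 91, leaving 108 − 91 = 17 for the blank.
The known cells in column 5 total 79, leaving 108 − 79 = 29 for the blank.
The known cells in row 2 total 89, leaving 108 − 89 = 19 for the blank.
The known cells in row 5 total 96, leaving 108 − 96 = 12 for the blank.

y = 19, c = 12, d = 29, m = 17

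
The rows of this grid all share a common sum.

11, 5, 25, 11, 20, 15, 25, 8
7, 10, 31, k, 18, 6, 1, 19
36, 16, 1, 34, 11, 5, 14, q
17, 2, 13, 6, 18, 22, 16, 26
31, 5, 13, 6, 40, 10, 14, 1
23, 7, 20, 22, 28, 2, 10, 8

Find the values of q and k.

q = 3, k = 28

The complete rows each total 120.
Row 3 is missing 120 − 117 = 3 (since 36 + 16 + 1 + 34 + 11 + 5 + 14 = 117).
Row 2 is missing 120 − 92 = 28 (since 7 + 10 + 31 + 18 + 6 + 1 + 19 = 92).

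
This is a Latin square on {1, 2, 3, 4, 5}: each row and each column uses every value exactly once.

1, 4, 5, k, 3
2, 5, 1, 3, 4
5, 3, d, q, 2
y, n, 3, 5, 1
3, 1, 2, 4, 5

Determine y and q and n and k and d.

y = 4, q = 1, n = 2, k = 2, d = 4

For row 4, column 2: column 2 already has {1, 3, 4, 5}; that leaves 2.
At (row 1, col 4): row 1 already has {1, 3, 4, 5}, so the value is 2.
For row 4, column 1: row 4 already has {1, 2, 3, 5}; that leaves 4.
At (row 3, col 4): column 4 already has {2, 3, 4, 5}, so the value is 1.
For row 3, column 3: row 3 already has {1, 2, 3, 5}; that leaves 4.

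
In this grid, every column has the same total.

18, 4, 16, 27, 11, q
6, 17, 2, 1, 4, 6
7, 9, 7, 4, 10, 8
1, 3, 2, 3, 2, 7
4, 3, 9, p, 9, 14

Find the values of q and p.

q = 1, p = 1

The complete columns each total 36.
Column 6 is missing 36 − 35 = 1 (since 6 + 8 + 7 + 14 = 35).
Column 4 is missing 36 − 35 = 1 (since 27 + 1 + 4 + 3 = 35).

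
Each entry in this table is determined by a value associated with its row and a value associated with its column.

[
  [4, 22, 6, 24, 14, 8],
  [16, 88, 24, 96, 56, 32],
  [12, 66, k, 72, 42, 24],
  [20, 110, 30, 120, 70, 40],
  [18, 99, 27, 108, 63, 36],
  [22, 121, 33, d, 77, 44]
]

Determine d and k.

d = 132, k = 18

Each row is a constant multiple of every other row — this is a multiplication table with the headers hidden.
Row 6 is 121/22 = 11/2 times row 1, so its entry in column 4 is 24 × 11/2 = 132.
Row 3 is 66/22 = 3/1 times row 1, so its entry in column 3 is 6 × 3/1 = 18.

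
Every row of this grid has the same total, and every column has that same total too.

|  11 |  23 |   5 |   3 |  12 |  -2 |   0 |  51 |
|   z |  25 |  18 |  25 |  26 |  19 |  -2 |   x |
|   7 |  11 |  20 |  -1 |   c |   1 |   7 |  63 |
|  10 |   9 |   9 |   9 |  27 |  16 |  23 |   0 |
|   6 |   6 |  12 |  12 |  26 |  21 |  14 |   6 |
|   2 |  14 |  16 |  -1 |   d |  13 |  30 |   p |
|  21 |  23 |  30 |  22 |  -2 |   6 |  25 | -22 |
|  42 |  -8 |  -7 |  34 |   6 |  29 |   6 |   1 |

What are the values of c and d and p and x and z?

c = -5, d = 13, p = 16, x = -12, z = 4

Rows 1 and 4 both sum to 103, so that's the common total.
Row 3: 7 + 11 + 20 − 1 + 1 + 7 + 63 = 108, so its missing entry is 103 − 108 = -5.
Column 5: 12 + 26 − 5 + 27 + 26 − 2 + 6 = 90, so its missing entry is 103 − 90 = 13.
Row 6: 2 + 14 + 16 − 1 + 13 + 13 + 30 = 87, so its missing entry is 103 − 87 = 16.
Column 8: 51 + 63 + 0 + 6 + 16 − 22 + 1 = 115, so its missing entry is 103 − 115 = -12.
Row 2: 25 + 18 + 25 + 26 + 19 − 2 − 12 = 99, so its missing entry is 103 − 99 = 4.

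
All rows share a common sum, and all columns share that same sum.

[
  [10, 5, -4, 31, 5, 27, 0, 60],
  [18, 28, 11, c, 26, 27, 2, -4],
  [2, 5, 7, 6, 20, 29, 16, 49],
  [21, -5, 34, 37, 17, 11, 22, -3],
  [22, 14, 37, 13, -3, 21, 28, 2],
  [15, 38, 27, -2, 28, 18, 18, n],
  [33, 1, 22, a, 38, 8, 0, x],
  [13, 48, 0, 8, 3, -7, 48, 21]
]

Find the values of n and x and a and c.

n = -8, x = 17, a = 15, c = 26

Rows 1 and 3 both sum to 134, so that's the common total.
Row 2: 18 + 28 + 11 + 26 + 27 + 2 − 4 = 108, so its missing entry is 134 − 108 = 26.
Column 4: 31 + 26 + 6 + 37 + 13 − 2 + 8 = 119, so its missing entry is 134 − 119 = 15.
Row 7: 33 + 1 + 22 + 15 + 38 + 8 + 0 = 117, so its missing entry is 134 − 117 = 17.
Row 6: 15 + 38 + 27 − 2 + 28 + 18 + 18 = 142, so its missing entry is 134 − 142 = -8.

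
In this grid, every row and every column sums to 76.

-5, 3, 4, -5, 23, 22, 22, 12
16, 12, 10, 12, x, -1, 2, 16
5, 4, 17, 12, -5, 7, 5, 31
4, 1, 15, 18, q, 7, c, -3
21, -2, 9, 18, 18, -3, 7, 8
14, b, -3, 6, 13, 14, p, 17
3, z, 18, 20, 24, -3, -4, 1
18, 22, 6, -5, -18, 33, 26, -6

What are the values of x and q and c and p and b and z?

Row 7: 3 + 18 + 20 + 24 − 3 − 4 + 1 = 59, so its missing entry is 76 − 59 = 17.
Column 2: 3 + 12 + 4 + 1 − 2 + 17 + 22 = 57, so its missing entry is 76 − 57 = 19.
Row 2: 16 + 12 + 10 + 12 − 1 + 2 + 16 = 67, so its missing entry is 76 − 67 = 9.
Column 5: 23 + 9 − 5 + 18 + 13 + 24 − 18 = 64, so its missing entry is 76 − 64 = 12.
Row 6: 14 + 19 − 3 + 6 + 13 + 14 + 17 = 80, so its missing entry is 76 − 80 = -4.
Row 4: 4 + 1 + 15 + 18 + 12 + 7 − 3 = 54, so its missing entry is 76 − 54 = 22.

x = 9, q = 12, c = 22, p = -4, b = 19, z = 17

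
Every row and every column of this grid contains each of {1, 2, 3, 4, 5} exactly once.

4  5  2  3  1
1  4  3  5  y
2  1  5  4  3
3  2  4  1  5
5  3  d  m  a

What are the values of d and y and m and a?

d = 1, y = 2, m = 2, a = 4

For row 2, column 5: row 2 already has {1, 3, 4, 5}; that leaves 2.
For row 5, column 5: column 5 already has {1, 2, 3, 5}; that leaves 4.
For row 5, column 3: column 3 already has {2, 3, 4, 5}; that leaves 1.
At (row 5, col 4): row 5 already has {1, 3, 4, 5}, so the value is 2.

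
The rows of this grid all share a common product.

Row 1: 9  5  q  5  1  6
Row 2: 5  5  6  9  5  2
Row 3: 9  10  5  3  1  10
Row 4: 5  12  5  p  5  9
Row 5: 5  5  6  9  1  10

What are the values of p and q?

p = 1, q = 10

Rows 2 and 5 each multiply to 13500, so every row has product 13500.
Row 4: 5×12×5×5×9 = 13500, so the missing entry is 13500 ÷ 13500 = 1.
Row 1: 9×5×5×1×6 = 1350, so the missing entry is 13500 ÷ 1350 = 10.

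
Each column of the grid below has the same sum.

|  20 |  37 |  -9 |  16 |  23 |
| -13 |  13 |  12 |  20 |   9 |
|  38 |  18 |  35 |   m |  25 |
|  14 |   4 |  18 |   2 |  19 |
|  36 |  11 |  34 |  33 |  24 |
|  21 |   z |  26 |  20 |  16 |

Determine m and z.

m = 25, z = 33

The complete columns each total 116.
Column 4 is missing 116 − 91 = 25 (since 16 + 20 + 2 + 33 + 20 = 91).
Column 2 is missing 116 − 83 = 33 (since 37 + 13 + 18 + 4 + 11 = 83).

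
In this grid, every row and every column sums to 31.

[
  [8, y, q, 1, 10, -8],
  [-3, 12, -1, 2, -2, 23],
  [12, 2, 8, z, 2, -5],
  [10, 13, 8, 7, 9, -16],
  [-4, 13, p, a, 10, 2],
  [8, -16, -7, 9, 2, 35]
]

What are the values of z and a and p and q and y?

z = 12, a = 0, p = 10, q = 13, y = 7

The known cells in column 2 total 24, leaving 31 − 24 = 7 for the blank.
The known cells in row 3 total 19, leaving 31 − 19 = 12 for the blank.
The known cells in column 4 total 31, leaving 31 − 31 = 0 for the blank.
The known cells in row 5 total 21, leaving 31 − 21 = 10 for the blank.
The known cells in row 1 total 18, leaving 31 − 18 = 13 for the blank.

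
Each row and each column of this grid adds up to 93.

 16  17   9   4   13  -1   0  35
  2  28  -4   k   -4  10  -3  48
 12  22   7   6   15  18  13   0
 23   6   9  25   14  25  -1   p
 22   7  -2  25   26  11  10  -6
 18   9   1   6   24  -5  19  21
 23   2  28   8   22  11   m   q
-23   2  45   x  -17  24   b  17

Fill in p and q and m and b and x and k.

Row 4 has 23 + 6 + 9 + 25 + 14 + 25 − 1 = 101; the blank must be 93 − 101 = -8.
Column 8 has 35 + 48 + 0 − 8 − 6 + 21 + 17 = 107; the blank must be 93 − 107 = -14.
Row 7 has 23 + 2 + 28 + 8 + 22 + 11 − 14 = 80; the blank must be 93 − 80 = 13.
Column 7 has 0 − 3 + 13 − 1 + 10 + 19 + 13 = 51; the blank must be 93 − 51 = 42.
Row 8 has -23 + 2 + 45 − 17 + 24 + 42 + 17 = 90; the blank must be 93 − 90 = 3.
Row 2 has 2 + 28 − 4 − 4 + 10 − 3 + 48 = 77; the blank must be 93 − 77 = 16.

p = -8, q = -14, m = 13, b = 42, x = 3, k = 16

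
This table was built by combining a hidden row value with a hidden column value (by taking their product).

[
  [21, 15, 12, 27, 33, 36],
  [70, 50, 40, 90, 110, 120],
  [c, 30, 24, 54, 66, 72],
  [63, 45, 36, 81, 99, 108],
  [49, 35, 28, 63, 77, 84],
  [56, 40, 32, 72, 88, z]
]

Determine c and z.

Each row is a constant multiple of every other row — this is a multiplication table with the headers hidden.
Row 3 is 54/27 = 2/1 times row 1, so its entry in column 1 is 21 × 2/1 = 42.
Row 6 is 72/27 = 8/3 times row 1, so its entry in column 6 is 36 × 8/3 = 96.

c = 42, z = 96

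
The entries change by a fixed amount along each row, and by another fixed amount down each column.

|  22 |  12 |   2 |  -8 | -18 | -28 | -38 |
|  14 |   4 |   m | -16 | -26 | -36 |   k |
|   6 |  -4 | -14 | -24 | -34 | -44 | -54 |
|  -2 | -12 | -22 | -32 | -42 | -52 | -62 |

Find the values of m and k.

Along each row the entries change by -10 per step; down each column they change by -8.
Row 2: from 14 at column 1, stepping by -10 to column 3 gives -6.
Row 2: from 14 at column 1, stepping by -10 to column 7 gives -46.

m = -6, k = -46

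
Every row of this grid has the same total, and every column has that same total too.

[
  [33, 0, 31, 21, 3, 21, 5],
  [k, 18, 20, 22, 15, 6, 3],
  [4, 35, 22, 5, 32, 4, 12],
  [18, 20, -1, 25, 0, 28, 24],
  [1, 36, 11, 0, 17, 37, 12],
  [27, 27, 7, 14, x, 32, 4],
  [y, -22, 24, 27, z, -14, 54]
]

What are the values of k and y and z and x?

k = 30, y = 1, z = 44, x = 3

Rows 1 and 3 both sum to 114, so that's the common total.
Row 2: 18 + 20 + 22 + 15 + 6 + 3 = 84, so its missing entry is 114 − 84 = 30.
Row 6: 27 + 27 + 7 + 14 + 32 + 4 = 111, so its missing entry is 114 − 111 = 3.
Column 5: 3 + 15 + 32 + 0 + 17 + 3 = 70, so its missing entry is 114 − 70 = 44.
Row 7: -22 + 24 + 27 + 44 − 14 + 54 = 113, so its missing entry is 114 − 113 = 1.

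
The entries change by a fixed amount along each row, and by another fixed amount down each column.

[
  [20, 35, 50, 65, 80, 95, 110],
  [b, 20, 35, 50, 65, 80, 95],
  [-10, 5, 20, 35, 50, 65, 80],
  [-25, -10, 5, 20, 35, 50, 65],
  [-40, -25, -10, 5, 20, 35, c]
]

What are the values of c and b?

Along each row the entries change by 15 per step; down each column they change by -15.
Row 5: from -40 at column 1, stepping by 15 to column 7 gives 50.
Row 2: from 20 at column 2, stepping by 15 to column 1 gives 5.

c = 50, b = 5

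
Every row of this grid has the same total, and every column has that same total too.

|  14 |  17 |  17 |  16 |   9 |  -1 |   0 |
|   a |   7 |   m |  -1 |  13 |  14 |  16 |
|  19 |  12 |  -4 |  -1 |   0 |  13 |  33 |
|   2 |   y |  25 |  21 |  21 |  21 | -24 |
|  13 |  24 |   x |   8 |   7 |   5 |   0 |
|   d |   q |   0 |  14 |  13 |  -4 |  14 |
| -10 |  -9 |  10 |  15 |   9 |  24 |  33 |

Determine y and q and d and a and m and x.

y = 6, q = 15, d = 20, a = 14, m = 9, x = 15

Rows 1 and 3 both sum to 72, so that's the common total.
Row 4: 2 + 25 + 21 + 21 + 21 − 24 = 66, so its missing entry is 72 − 66 = 6.
Column 2: 17 + 7 + 12 + 6 + 24 − 9 = 57, so its missing entry is 72 − 57 = 15.
Row 5: 13 + 24 + 8 + 7 + 5 + 0 = 57, so its missing entry is 72 − 57 = 15.
Column 3: 17 − 4 + 25 + 15 + 0 + 10 = 63, so its missing entry is 72 − 63 = 9.
Row 6: 15 + 0 + 14 + 13 − 4 + 14 = 52, so its missing entry is 72 − 52 = 20.
Row 2: 7 + 9 − 1 + 13 + 14 + 16 = 58, so its missing entry is 72 − 58 = 14.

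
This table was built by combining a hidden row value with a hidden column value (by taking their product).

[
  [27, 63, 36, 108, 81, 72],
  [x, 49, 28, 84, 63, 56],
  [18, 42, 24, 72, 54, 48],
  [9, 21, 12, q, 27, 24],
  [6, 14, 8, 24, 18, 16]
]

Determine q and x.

Each row is a constant multiple of every other row — this is a multiplication table with the headers hidden.
Row 4 is 12/36 = 1/3 times row 1, so its entry in column 4 is 108 × 1/3 = 36.
Row 2 is 28/36 = 7/9 times row 1, so its entry in column 1 is 27 × 7/9 = 21.

q = 36, x = 21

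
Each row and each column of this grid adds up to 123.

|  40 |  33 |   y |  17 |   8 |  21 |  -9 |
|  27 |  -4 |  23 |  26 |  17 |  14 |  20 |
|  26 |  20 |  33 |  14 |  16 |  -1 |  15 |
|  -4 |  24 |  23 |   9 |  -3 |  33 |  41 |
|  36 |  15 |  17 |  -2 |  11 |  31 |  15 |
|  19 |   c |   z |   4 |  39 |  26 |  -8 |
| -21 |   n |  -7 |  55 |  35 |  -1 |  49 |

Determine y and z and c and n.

y = 13, z = 21, c = 22, n = 13

The known cells in row 7 total 110, leaving 123 − 110 = 13 for the blank.
The known cells in row 1 total 110, leaving 123 − 110 = 13 for the blank.
The known cells in column 2 total 101, leaving 123 − 101 = 22 for the blank.
The known cells in row 6 total 102, leaving 123 − 102 = 21 for the blank.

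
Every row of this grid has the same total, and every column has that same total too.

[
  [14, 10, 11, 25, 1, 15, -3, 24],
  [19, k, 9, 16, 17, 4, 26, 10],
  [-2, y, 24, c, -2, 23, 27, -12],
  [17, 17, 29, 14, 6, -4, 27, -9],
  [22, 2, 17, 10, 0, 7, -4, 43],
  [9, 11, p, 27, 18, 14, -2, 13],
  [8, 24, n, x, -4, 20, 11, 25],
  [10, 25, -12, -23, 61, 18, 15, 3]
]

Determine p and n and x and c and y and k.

p = 7, n = 12, x = 1, c = 27, y = 12, k = -4

Rows 1 and 4 both sum to 97, so that's the common total.
Row 2: 19 + 9 + 16 + 17 + 4 + 26 + 10 = 101, so its missing entry is 97 − 101 = -4.
Column 2: 10 − 4 + 17 + 2 + 11 + 24 + 25 = 85, so its missing entry is 97 − 85 = 12.
Row 3: -2 + 12 + 24 − 2 + 23 + 27 − 12 = 70, so its missing entry is 97 − 70 = 27.
Column 4: 25 + 16 + 27 + 14 + 10 + 27 − 23 = 96, so its missing entry is 97 − 96 = 1.
Row 7: 8 + 24 + 1 − 4 + 20 + 11 + 25 = 85, so its missing entry is 97 − 85 = 12.
Row 6: 9 + 11 + 27 + 18 + 14 − 2 + 13 = 90, so its missing entry is 97 − 90 = 7.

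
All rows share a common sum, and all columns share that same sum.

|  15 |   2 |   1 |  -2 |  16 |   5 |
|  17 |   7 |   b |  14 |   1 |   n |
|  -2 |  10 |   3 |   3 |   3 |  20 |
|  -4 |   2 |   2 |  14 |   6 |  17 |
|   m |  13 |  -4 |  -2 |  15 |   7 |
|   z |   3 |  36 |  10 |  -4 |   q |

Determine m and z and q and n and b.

m = 8, z = 3, q = -11, n = -1, b = -1

Rows 1 and 3 both sum to 37, so that's the common total.
Column 3 has 1 + 3 + 2 − 4 + 36 = 38; the blank must be 37 − 38 = -1.
Row 5 has 13 − 4 − 2 + 15 + 7 = 29; the blank must be 37 − 29 = 8.
Row 2 has 17 + 7 − 1 + 14 + 1 = 38; the blank must be 37 − 38 = -1.
Column 6 has 5 − 1 + 20 + 17 + 7 = 48; the blank must be 37 − 48 = -11.
Row 6 has 3 + 36 + 10 − 4 − 11 = 34; the blank must be 37 − 34 = 3.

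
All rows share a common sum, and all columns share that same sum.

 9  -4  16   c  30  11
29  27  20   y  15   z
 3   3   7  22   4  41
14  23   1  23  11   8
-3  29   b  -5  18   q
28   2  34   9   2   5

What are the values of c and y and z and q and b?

c = 18, y = 13, z = -24, q = 39, b = 2

Rows 3 and 4 both sum to 80, so that's the common total.
Row 1: 9 − 4 + 16 + 30 + 11 = 62, so its missing entry is 80 − 62 = 18.
Column 3: 16 + 20 + 7 + 1 + 34 = 78, so its missing entry is 80 − 78 = 2.
Row 5: -3 + 29 + 2 − 5 + 18 = 41, so its missing entry is 80 − 41 = 39.
Column 6: 11 + 41 + 8 + 39 + 5 = 104, so its missing entry is 80 − 104 = -24.
Row 2: 29 + 27 + 20 + 15 − 24 = 67, so its missing entry is 80 − 67 = 13.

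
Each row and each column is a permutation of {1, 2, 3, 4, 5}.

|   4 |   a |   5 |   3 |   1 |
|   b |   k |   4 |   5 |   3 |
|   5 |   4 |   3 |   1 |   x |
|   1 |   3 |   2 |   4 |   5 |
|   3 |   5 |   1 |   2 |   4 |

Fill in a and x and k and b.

a = 2, x = 2, k = 1, b = 2

At (row 1, col 2): row 1 already has {1, 3, 4, 5}, so the value is 2.
At (row 2, col 1): column 1 already has {1, 3, 4, 5}, so the value is 2.
Cell (2,2): row 2 already has {2, 3, 4, 5} → 1.
At (row 3, col 5): row 3 already has {1, 3, 4, 5}, so the value is 2.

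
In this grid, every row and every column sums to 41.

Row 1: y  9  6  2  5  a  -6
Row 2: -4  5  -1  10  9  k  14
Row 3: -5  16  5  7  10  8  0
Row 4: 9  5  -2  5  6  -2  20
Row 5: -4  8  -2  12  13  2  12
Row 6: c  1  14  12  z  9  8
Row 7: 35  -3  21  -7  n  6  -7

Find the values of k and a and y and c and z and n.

k = 8, a = 10, y = 15, c = -5, z = 2, n = -4

The known cells in row 2 total 33, leaving 41 − 33 = 8 for the blank.
The known cells in row 7 total 45, leaving 41 − 45 = -4 for the blank.
The known cells in column 5 total 39, leaving 41 − 39 = 2 for the blank.
The known cells in row 6 total 46, leaving 41 − 46 = -5 for the blank.
The known cells in column 1 total 26, leaving 41 − 26 = 15 for the blank.
The known cells in row 1 total 31, leaving 41 − 31 = 10 for the blank.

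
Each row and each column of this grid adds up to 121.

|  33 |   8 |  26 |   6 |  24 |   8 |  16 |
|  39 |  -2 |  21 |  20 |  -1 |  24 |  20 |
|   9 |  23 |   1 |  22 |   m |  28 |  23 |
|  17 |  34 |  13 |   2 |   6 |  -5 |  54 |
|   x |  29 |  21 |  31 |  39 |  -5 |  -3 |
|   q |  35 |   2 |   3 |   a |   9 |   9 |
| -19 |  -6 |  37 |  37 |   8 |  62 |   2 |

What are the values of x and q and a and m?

x = 9, q = 33, a = 30, m = 15

Row 5 has 29 + 21 + 31 + 39 − 5 − 3 = 112; the blank must be 121 − 112 = 9.
Column 1 has 33 + 39 + 9 + 17 + 9 − 19 = 88; the blank must be 121 − 88 = 33.
Row 6 has 33 + 35 + 2 + 3 + 9 + 9 = 91; the blank must be 121 − 91 = 30.
Row 3 has 9 + 23 + 1 + 22 + 28 + 23 = 106; the blank must be 121 − 106 = 15.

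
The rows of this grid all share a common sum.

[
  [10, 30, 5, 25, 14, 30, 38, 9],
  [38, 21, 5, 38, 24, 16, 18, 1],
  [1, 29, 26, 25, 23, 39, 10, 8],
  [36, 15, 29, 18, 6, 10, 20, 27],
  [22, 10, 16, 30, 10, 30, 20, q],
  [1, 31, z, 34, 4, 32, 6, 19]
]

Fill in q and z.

Rows 2 and 4 both add up to 161, so every row sums to 161.
Row 5: 22 + 10 + 16 + 30 + 10 + 30 + 20 = 138, so the missing entry is 161 − 138 = 23.
Row 6: 1 + 31 + 34 + 4 + 32 + 6 + 19 = 127, so the missing entry is 161 − 127 = 34.

q = 23, z = 34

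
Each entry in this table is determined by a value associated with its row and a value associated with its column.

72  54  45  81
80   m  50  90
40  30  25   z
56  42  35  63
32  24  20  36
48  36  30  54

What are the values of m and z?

Each row is a constant multiple of every other row — this is a multiplication table with the headers hidden.
Row 2 is 80/72 = 10/9 times row 1, so its entry in column 2 is 54 × 10/9 = 60.
Row 3 is 40/72 = 5/9 times row 1, so its entry in column 4 is 81 × 5/9 = 45.

m = 60, z = 45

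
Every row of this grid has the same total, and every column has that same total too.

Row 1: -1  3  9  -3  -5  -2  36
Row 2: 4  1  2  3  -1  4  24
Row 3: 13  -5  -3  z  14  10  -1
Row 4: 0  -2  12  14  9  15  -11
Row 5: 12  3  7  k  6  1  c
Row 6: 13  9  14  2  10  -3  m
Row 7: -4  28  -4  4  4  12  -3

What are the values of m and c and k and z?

Rows 1 and 2 both sum to 37, so that's the common total.
Row 3 has 13 − 5 − 3 + 14 + 10 − 1 = 28; the blank must be 37 − 28 = 9.
Row 6 has 13 + 9 + 14 + 2 + 10 − 3 = 45; the blank must be 37 − 45 = -8.
Column 7 has 36 + 24 − 1 − 11 − 8 − 3 = 37; the blank must be 37 − 37 = 0.
Row 5 has 12 + 3 + 7 + 6 + 1 + 0 = 29; the blank must be 37 − 29 = 8.

m = -8, c = 0, k = 8, z = 9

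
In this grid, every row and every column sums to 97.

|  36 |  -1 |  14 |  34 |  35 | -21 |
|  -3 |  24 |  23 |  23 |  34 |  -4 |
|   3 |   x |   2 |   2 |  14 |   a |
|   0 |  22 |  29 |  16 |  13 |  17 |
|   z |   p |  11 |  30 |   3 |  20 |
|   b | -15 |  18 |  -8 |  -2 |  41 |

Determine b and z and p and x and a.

b = 63, z = -2, p = 35, x = 32, a = 44

Row 6: -15 + 18 − 8 − 2 + 41 = 34, so its missing entry is 97 − 34 = 63.
Column 1: 36 − 3 + 3 + 0 + 63 = 99, so its missing entry is 97 − 99 = -2.
Column 6: -21 − 4 + 17 + 20 + 41 = 53, so its missing entry is 97 − 53 = 44.
Row 3: 3 + 2 + 2 + 14 + 44 = 65, so its missing entry is 97 − 65 = 32.
Row 5: -2 + 11 + 30 + 3 + 20 = 62, so its missing entry is 97 − 62 = 35.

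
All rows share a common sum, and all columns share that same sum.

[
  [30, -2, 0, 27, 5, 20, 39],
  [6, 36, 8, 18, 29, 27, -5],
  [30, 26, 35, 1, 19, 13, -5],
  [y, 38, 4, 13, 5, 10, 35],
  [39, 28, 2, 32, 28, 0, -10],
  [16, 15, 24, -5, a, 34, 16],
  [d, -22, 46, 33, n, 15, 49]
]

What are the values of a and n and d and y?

a = 19, n = 14, d = -16, y = 14

Rows 1 and 2 both sum to 119, so that's the common total.
Row 6 has 16 + 15 + 24 − 5 + 34 + 16 = 100; the blank must be 119 − 100 = 19.
Column 5 has 5 + 29 + 19 + 5 + 28 + 19 = 105; the blank must be 119 − 105 = 14.
Row 4 has 38 + 4 + 13 + 5 + 10 + 35 = 105; the blank must be 119 − 105 = 14.
Row 7 has -22 + 46 + 33 + 14 + 15 + 49 = 135; the blank must be 119 − 135 = -16.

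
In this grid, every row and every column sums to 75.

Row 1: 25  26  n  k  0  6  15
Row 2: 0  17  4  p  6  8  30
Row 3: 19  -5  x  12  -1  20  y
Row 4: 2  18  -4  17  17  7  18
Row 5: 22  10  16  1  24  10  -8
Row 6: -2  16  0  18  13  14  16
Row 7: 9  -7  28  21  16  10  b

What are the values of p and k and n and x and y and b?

The known cells in row 7 total 77, leaving 75 − 77 = -2 for the blank.
The known cells in column 7 total 69, leaving 75 − 69 = 6 for the blank.
The known cells in row 3 total 51, leaving 75 − 51 = 24 for the blank.
The known cells in column 3 total 68, leaving 75 − 68 = 7 for the blank.
The known cells in row 1 total 79, leaving 75 − 79 = -4 for the blank.
The known cells in row 2 total 65, leaving 75 − 65 = 10 for the blank.

p = 10, k = -4, n = 7, x = 24, y = 6, b = -2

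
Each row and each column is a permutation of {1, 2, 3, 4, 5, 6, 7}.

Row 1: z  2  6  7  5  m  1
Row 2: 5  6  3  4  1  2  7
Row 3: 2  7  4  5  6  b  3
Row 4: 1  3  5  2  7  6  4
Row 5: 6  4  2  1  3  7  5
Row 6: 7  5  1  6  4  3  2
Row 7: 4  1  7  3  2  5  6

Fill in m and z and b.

Cell (3,6): row 3 already has {2, 3, 4, 5, 6, 7} → 1.
At (row 1, col 6): column 6 already has {1, 2, 3, 5, 6, 7}, so the value is 4.
Cell (1,1): row 1 already has {1, 2, 4, 5, 6, 7} → 3.

m = 4, z = 3, b = 1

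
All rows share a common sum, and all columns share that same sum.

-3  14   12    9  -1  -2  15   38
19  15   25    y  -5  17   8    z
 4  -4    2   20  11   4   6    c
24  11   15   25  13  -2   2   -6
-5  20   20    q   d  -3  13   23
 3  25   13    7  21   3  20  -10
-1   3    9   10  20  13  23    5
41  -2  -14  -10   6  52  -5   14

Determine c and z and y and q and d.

Rows 1 and 4 both sum to 82, so that's the common total.
The known cells in column 5 total 65, leaving 82 − 65 = 17 for the blank.
The known cells in row 3 total 43, leaving 82 − 43 = 39 for the blank.
The known cells in row 5 total 85, leaving 82 − 85 = -3 for the blank.
The known cells in column 8 total 103, leaving 82 − 103 = -21 for the blank.
The known cells in row 2 total 58, leaving 82 − 58 = 24 for the blank.

c = 39, z = -21, y = 24, q = -3, d = 17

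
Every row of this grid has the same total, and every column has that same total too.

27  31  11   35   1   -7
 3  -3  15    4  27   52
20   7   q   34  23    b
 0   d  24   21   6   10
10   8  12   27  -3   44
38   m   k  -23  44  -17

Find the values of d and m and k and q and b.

Rows 1 and 2 both sum to 98, so that's the common total.
Row 4: 0 + 24 + 21 + 6 + 10 = 61, so its missing entry is 98 − 61 = 37.
Column 2: 31 − 3 + 7 + 37 + 8 = 80, so its missing entry is 98 − 80 = 18.
Column 6: -7 + 52 + 10 + 44 − 17 = 82, so its missing entry is 98 − 82 = 16.
Row 3: 20 + 7 + 34 + 23 + 16 = 100, so its missing entry is 98 − 100 = -2.
Row 6: 38 + 18 − 23 + 44 − 17 = 60, so its missing entry is 98 − 60 = 38.

d = 37, m = 18, k = 38, q = -2, b = 16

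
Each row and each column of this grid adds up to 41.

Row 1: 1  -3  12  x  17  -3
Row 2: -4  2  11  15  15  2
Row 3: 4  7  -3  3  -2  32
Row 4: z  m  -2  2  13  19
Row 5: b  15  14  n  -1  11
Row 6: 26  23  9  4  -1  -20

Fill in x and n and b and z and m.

x = 17, n = 0, b = 2, z = 12, m = -3

Column 2 has -3 + 2 + 7 + 15 + 23 = 44; the blank must be 41 − 44 = -3.
Row 1 has 1 − 3 + 12 + 17 − 3 = 24; the blank must be 41 − 24 = 17.
Column 4 has 17 + 15 + 3 + 2 + 4 = 41; the blank must be 41 − 41 = 0.
Row 5 has 15 + 14 + 0 − 1 + 11 = 39; the blank must be 41 − 39 = 2.
Row 4 has -3 − 2 + 2 + 13 + 19 = 29; the blank must be 41 − 29 = 12.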